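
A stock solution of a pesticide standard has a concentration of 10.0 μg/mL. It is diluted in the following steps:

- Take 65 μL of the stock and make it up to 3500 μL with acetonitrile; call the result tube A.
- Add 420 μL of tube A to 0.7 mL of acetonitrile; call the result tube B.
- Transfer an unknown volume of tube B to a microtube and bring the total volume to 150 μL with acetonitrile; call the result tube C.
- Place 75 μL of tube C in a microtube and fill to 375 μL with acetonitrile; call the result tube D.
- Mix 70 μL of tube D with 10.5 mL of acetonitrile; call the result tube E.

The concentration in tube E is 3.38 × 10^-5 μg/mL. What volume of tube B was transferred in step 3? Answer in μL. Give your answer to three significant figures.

55.0 μL

Step 1: 65 μL brought to 3500 μL → factor 3500/65 = 53.846
Step 2: 420 μL + 0.7 mL = 1120 μL total → factor 1120/420 = 2.6667
Step 3: v brought to 150 μL → factor = 150 μL/v
Step 4: 75 μL brought to 375 μL → factor 375/75 = 5
Step 5: 70 μL + 10.5 mL = 10570 μL total → factor 10570/70 = 151
Product of known-step factors = 1.0841 × 10^5
Overall factor = 10.0 μg/mL / (3.38 × 10^-5 μg/mL) = 2.9586 × 10^5
Step-3 factor = 2.9586 × 10^5 / 1.0841 × 10^5 = 2.7291
v = 150 μL / 2.7291 = 55.0 μL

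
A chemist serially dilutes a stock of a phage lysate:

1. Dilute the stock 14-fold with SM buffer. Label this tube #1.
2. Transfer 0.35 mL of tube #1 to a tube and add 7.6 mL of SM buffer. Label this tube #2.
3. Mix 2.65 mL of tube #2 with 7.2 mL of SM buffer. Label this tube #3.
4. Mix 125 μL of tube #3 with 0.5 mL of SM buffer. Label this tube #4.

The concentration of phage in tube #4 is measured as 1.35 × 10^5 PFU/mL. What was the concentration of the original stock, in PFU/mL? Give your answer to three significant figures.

Step 1: 14-fold → factor 14
Step 2: 0.35 mL + 7.6 mL = 7.95 mL total → factor 7.95/0.35 = 22.714
Step 3: 2.65 mL + 7.2 mL = 9.85 mL total → factor 9.85/2.65 = 3.717
Step 4: 125 μL + 0.5 mL = 625 μL total → factor 625/125 = 5
Overall dilution factor = 14 × 22.714 × 3.717 × 5 = 5910
Stock = 1.35 × 10^5 PFU/mL × 5910 = 7.98 × 10^8 PFU/mL

7.98 × 10^8 PFU/mL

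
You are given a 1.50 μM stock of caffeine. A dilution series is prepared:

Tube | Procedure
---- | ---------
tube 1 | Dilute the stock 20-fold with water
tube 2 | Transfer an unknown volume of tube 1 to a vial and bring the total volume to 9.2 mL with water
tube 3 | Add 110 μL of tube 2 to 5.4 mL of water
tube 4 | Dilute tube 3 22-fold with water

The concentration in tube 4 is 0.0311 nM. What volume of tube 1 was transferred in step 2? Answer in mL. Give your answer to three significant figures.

4.20 mL

Step 1: 20-fold → factor 20
Step 2: v brought to 9.2 mL → factor = 9.2 mL/v
Step 3: 110 μL + 5.4 mL = 5510 μL total → factor 5510/110 = 50.091
Step 4: 22-fold → factor 22
Product of known-step factors = 22040
Overall factor = 1.50 μM / (0.0311 nM) = 48232
Step-2 factor = 48232 / 22040 = 2.1884
v = 9.2 mL / 2.1884 = 4.20 mL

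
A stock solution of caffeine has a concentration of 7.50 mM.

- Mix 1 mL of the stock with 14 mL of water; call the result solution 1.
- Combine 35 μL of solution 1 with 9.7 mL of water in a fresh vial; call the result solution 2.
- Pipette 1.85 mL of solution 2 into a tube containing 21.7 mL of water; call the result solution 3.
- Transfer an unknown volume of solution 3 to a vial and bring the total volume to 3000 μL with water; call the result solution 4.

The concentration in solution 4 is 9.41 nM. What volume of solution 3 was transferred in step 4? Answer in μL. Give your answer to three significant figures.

Step 1: 1 mL + 14 mL = 15 mL total → factor 15/1 = 15
Step 2: 35 μL + 9.7 mL = 9735 μL total → factor 9735/35 = 278.14
Step 3: 1.85 mL + 21.7 mL = 23.55 mL total → factor 23.55/1.85 = 12.73
Step 4: v brought to 3000 μL → factor = 3000 μL/v
Product of known-step factors = 53110
Overall factor = 7.50 mM / (9.41 nM) = 7.9702 × 10^5
Step-4 factor = 7.9702 × 10^5 / 53110 = 15.007
v = 3000 μL / 15.007 = 200 μL

200 μL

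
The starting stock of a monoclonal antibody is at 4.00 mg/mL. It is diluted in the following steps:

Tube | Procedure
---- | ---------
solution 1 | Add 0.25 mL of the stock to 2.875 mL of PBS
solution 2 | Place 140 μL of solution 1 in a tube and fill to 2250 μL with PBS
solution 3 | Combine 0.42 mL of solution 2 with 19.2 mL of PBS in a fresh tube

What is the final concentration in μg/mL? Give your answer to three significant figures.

Step 1: 0.25 mL + 2.875 mL = 3.125 mL total → factor 3.125/0.25 = 12.5
Step 2: 140 μL brought to 2250 μL → factor 2250/140 = 16.071
Step 3: 0.42 mL + 19.2 mL = 19.62 mL total → factor 19.62/0.42 = 46.714
Overall dilution factor = 12.5 × 16.071 × 46.714 = 9384.6
Final = 4.00 mg/mL / 9384.6 = 0.0004262 mg/mL = 0.426 μg/mL

0.426 μg/mL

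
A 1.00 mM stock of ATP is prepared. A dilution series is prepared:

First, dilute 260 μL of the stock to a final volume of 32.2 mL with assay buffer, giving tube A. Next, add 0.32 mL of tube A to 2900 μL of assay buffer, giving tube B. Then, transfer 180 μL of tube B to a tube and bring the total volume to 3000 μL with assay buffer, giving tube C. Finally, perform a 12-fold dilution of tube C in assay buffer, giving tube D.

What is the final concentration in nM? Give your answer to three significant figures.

4.01 nM

Step 1: 260 μL brought to 32.2 mL → factor 32200/260 = 123.85
Step 2: 0.32 mL + 2900 μL = 3.22 mL total → factor 3.22/0.32 = 10.062
Step 3: 180 μL brought to 3000 μL → factor 3000/180 = 16.667
Step 4: 12-fold → factor 12
Overall dilution factor = 123.85 × 10.062 × 16.667 × 12 = 2.4924 × 10^5
Final = 1.00 mM / 2.4924 × 10^5 = 4.012 × 10^-6 mM = 4.01 nM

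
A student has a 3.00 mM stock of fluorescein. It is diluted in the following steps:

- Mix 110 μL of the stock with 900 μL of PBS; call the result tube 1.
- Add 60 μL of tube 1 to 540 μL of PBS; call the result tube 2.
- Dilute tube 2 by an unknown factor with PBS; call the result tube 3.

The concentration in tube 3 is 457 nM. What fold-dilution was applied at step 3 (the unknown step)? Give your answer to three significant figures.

Step 1: 110 μL + 900 μL = 1010 μL total → factor 1010/110 = 9.1818
Step 2: 60 μL + 540 μL = 600 μL total → factor 600/60 = 10
Step 3: unknown factor x
Product of known-step factors = 91.818
Overall factor = 3.00 mM / (457 nM) = 6564.6
x = 6564.6 / 91.818 = 71.5

71.5-fold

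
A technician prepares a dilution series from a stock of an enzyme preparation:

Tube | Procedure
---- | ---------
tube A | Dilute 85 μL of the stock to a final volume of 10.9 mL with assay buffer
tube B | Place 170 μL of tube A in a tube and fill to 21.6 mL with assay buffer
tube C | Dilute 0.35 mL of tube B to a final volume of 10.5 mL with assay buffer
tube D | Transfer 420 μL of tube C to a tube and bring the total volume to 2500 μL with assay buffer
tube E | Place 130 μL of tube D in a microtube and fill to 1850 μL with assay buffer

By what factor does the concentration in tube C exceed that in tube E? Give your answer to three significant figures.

Step 1: 85 μL brought to 10.9 mL → factor 10900/85 = 128.24
Step 2: 170 μL brought to 21.6 mL → factor 21600/170 = 127.06
Step 3: 0.35 mL brought to 10.5 mL → factor 10.5/0.35 = 30
Step 4: 420 μL brought to 2500 μL → factor 2500/420 = 5.9524
Step 5: 130 μL brought to 1850 μL → factor 1850/130 = 14.231
Dilution factor to tube C = 4.888 × 10^5; to tube E = 4.1405 × 10^7
[tube C]/[tube E] = (factor to tube E)/(factor to tube C) = 4.1405 × 10^7/4.888 × 10^5 = 84.7

84.7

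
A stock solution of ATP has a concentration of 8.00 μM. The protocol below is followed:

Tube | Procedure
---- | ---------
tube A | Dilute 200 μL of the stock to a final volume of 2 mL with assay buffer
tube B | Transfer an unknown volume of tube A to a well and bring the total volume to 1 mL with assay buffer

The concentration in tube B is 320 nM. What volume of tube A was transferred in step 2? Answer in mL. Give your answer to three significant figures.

0.400 mL

Step 1: 200 μL brought to 2 mL → factor 2000/200 = 10
Step 2: v brought to 1 mL → factor = 1 mL/v
Product of known-step factors = 10
Overall factor = 8.00 μM / (320 nM) = 25
Step-2 factor = 25 / 10 = 2.5
v = 1 mL / 2.5 = 0.400 mL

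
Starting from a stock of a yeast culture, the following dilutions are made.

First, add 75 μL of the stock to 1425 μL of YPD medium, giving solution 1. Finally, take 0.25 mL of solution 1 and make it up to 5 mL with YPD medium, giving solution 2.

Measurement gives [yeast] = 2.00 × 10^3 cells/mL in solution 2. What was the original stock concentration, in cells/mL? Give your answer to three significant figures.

Step 1: 75 μL + 1425 μL = 1500 μL total → factor 1500/75 = 20
Step 2: 0.25 mL brought to 5 mL → factor 5/0.25 = 20
Overall dilution factor = 20 × 20 = 400
Stock = 2.00 × 10^3 cells/mL × 400 = 8.00 × 10^5 cells/mL

8.00 × 10^5 cells/mL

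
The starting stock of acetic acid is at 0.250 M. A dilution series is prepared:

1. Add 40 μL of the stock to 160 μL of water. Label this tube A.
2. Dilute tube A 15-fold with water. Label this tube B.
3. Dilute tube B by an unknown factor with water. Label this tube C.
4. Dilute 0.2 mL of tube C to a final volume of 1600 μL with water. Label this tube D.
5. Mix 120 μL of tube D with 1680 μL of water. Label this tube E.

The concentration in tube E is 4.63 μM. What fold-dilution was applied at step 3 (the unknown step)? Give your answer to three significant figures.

6.00-fold

Step 1: 40 μL + 160 μL = 200 μL total → factor 200/40 = 5
Step 2: 15-fold → factor 15
Step 3: unknown factor x
Step 4: 0.2 mL brought to 1600 μL → factor 1.6/0.2 = 8
Step 5: 120 μL + 1680 μL = 1800 μL total → factor 1800/120 = 15
Product of known-step factors = 9000
Overall factor = 0.250 M / (4.63 μM) = 53996
x = 53996 / 9000 = 6.00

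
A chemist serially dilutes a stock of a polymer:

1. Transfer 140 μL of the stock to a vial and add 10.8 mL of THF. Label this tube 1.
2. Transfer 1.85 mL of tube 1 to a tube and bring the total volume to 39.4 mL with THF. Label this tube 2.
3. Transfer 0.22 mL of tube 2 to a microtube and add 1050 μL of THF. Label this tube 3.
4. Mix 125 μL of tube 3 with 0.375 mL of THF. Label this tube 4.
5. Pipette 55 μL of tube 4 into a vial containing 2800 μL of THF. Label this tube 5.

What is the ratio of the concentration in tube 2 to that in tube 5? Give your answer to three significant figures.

1.20 × 10^3

Step 1: 140 μL + 10.8 mL = 10940 μL total → factor 10940/140 = 78.143
Step 2: 1.85 mL brought to 39.4 mL → factor 39.4/1.85 = 21.297
Step 3: 0.22 mL + 1050 μL = 1.27 mL total → factor 1.27/0.22 = 5.7727
Step 4: 125 μL + 0.375 mL = 500 μL total → factor 500/125 = 4
Step 5: 55 μL + 2800 μL = 2855 μL total → factor 2855/55 = 51.909
Dilution factor to tube 2 = 1664.2; to tube 5 = 1.9948 × 10^6
[tube 2]/[tube 5] = (factor to tube 5)/(factor to tube 2) = 1.9948 × 10^6/1664.2 = 1.20 × 10^3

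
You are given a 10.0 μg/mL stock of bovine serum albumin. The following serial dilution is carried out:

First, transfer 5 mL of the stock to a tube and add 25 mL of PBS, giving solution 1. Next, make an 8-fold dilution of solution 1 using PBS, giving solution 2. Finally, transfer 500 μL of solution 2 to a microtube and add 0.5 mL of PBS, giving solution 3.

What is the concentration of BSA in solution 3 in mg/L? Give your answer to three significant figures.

Step 1: 5 mL + 25 mL = 30 mL total → factor 30/5 = 6
Step 2: 8-fold → factor 8
Step 3: 500 μL + 0.5 mL = 1000 μL total → factor 1000/500 = 2
Overall dilution factor = 6 × 8 × 2 = 96
Final = 10.0 μg/mL / 96 = 0.1042 μg/mL = 0.104 mg/L

0.104 mg/L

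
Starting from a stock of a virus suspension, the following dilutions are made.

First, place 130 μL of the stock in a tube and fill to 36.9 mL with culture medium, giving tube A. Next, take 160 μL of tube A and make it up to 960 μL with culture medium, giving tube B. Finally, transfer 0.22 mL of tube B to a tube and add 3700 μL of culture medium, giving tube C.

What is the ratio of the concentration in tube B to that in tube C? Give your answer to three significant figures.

17.8

Step 1: 130 μL brought to 36.9 mL → factor 36900/130 = 283.85
Step 2: 160 μL brought to 960 μL → factor 960/160 = 6
Step 3: 0.22 mL + 3700 μL = 3.92 mL total → factor 3.92/0.22 = 17.818
Dilution factor to tube B = 1703.1; to tube C = 30346
[tube B]/[tube C] = (factor to tube C)/(factor to tube B) = 30346/1703.1 = 17.8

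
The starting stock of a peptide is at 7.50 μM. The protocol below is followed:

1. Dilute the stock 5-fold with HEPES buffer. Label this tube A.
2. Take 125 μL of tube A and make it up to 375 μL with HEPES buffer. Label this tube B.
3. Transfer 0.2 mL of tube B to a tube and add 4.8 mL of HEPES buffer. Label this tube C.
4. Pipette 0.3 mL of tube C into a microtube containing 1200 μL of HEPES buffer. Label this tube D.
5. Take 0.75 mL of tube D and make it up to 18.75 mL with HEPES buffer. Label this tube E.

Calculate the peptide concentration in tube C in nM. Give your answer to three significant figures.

20.0 nM

Step 1: 5-fold → factor 5
Step 2: 125 μL brought to 375 μL → factor 375/125 = 3
Step 3: 0.2 mL + 4.8 mL = 5 mL total → factor 5/0.2 = 25
Dilution factor through tube C = 5 × 3 × 25 = 375
[tube C] = 7.50 μM / 375 = 0.02000 μM = 20.0 nM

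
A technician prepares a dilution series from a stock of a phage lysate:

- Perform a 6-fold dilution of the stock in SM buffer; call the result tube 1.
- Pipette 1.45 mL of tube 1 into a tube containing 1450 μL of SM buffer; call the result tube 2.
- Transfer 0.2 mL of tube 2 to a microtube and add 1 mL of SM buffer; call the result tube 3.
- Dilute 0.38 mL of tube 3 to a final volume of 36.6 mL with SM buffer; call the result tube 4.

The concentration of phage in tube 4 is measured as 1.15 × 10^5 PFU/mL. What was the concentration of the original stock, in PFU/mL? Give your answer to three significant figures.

7.97 × 10^8 PFU/mL

Step 1: 6-fold → factor 6
Step 2: 1.45 mL + 1450 μL = 2.9 mL total → factor 2.9/1.45 = 2
Step 3: 0.2 mL + 1 mL = 1.2 mL total → factor 1.2/0.2 = 6
Step 4: 0.38 mL brought to 36.6 mL → factor 36.6/0.38 = 96.316
Overall dilution factor = 6 × 2 × 6 × 96.316 = 6934.7
Stock = 1.15 × 10^5 PFU/mL × 6934.7 = 7.97 × 10^8 PFU/mL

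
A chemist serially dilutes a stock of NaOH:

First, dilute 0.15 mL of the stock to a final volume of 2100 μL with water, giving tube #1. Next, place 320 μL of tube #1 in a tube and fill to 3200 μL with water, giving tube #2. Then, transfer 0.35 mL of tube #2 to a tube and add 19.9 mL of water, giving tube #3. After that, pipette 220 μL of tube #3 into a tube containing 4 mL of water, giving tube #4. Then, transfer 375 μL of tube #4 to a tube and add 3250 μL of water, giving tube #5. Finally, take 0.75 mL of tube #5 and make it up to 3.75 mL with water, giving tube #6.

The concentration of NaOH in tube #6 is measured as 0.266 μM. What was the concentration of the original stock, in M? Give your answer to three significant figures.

Step 1: 0.15 mL brought to 2100 μL → factor 2.1/0.15 = 14
Step 2: 320 μL brought to 3200 μL → factor 3200/320 = 10
Step 3: 0.35 mL + 19.9 mL = 20.25 mL total → factor 20.25/0.35 = 57.857
Step 4: 220 μL + 4 mL = 4220 μL total → factor 4220/220 = 19.182
Step 5: 375 μL + 3250 μL = 3625 μL total → factor 3625/375 = 9.6667
Step 6: 0.75 mL brought to 3.75 mL → factor 3.75/0.75 = 5
Overall dilution factor = 14 × 10 × 57.857 × 19.182 × 9.6667 × 5 = 7.5097 × 10^6
Stock = 0.266 μM × 7.5097 × 10^6 = 1.998 × 10^6 μM = 2.00 M

2.00 M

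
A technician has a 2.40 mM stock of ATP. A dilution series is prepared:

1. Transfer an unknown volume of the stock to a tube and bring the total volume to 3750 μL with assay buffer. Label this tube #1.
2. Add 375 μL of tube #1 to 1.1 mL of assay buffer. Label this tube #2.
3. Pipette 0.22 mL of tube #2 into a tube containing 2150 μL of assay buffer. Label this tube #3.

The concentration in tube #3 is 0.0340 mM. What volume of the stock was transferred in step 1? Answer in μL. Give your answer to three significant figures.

2.25 × 10^3 μL

Step 1: v brought to 3750 μL → factor = 3750 μL/v
Step 2: 375 μL + 1.1 mL = 1475 μL total → factor 1475/375 = 3.9333
Step 3: 0.22 mL + 2150 μL = 2.37 mL total → factor 2.37/0.22 = 10.773
Product of known-step factors = 42.373
Overall factor = 2.40 mM / (0.0340 mM) = 70.588
Step-1 factor = 70.588 / 42.373 = 1.6659
v = 3750 μL / 1.6659 = 2.25 × 10^3 μL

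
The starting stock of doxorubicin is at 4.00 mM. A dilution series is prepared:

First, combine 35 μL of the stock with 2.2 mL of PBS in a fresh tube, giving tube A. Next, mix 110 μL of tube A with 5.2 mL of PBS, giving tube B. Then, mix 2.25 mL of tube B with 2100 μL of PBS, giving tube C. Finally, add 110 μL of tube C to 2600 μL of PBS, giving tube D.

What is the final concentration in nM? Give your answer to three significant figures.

Step 1: 35 μL + 2.2 mL = 2235 μL total → factor 2235/35 = 63.857
Step 2: 110 μL + 5.2 mL = 5310 μL total → factor 5310/110 = 48.273
Step 3: 2.25 mL + 2100 μL = 4.35 mL total → factor 4.35/2.25 = 1.9333
Step 4: 110 μL + 2600 μL = 2710 μL total → factor 2710/110 = 24.636
Overall dilution factor = 63.857 × 48.273 × 1.9333 × 24.636 = 1.4682 × 10^5
Final = 4.00 mM / 1.4682 × 10^5 = 2.724 × 10^-5 mM = 27.2 nM

27.2 nM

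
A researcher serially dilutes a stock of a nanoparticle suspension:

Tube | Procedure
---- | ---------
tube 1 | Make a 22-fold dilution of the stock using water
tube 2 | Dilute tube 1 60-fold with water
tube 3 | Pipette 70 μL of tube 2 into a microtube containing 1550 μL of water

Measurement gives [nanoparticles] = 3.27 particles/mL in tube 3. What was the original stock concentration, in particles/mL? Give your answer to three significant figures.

Step 1: 22-fold → factor 22
Step 2: 60-fold → factor 60
Step 3: 70 μL + 1550 μL = 1620 μL total → factor 1620/70 = 23.143
Overall dilution factor = 22 × 60 × 23.143 = 30549
Stock = 3.27 particles/mL × 30549 = 9.99 × 10^4 particles/mL

9.99 × 10^4 particles/mL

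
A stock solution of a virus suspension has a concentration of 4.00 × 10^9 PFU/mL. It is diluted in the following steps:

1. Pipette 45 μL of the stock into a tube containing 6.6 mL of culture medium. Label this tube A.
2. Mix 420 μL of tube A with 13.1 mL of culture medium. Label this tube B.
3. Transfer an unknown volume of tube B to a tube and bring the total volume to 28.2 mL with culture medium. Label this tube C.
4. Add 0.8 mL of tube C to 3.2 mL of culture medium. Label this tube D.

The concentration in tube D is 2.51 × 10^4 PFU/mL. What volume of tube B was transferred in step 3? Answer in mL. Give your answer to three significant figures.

4.21 mL

Step 1: 45 μL + 6.6 mL = 6645 μL total → factor 6645/45 = 147.67
Step 2: 420 μL + 13.1 mL = 13520 μL total → factor 13520/420 = 32.19
Step 3: v brought to 28.2 mL → factor = 28.2 mL/v
Step 4: 0.8 mL + 3.2 mL = 4 mL total → factor 4/0.8 = 5
Product of known-step factors = 23767
Overall factor = 4.00 × 10^9 PFU/mL / (2.51 × 10^4 PFU/mL) = 1.5936 × 10^5
Step-3 factor = 1.5936 × 10^5 / 23767 = 6.7051
v = 28.2 mL / 6.7051 = 4.21 mL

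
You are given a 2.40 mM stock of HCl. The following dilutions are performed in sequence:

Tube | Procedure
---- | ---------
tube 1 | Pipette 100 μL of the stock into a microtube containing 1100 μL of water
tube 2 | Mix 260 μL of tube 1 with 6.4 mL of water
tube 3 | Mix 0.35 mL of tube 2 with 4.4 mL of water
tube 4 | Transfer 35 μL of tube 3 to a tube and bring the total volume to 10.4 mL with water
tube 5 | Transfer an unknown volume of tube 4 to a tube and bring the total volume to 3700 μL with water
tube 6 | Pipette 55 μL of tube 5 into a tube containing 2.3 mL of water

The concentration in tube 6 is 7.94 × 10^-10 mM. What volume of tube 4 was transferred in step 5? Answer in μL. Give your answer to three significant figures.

Step 1: 100 μL + 1100 μL = 1200 μL total → factor 1200/100 = 12
Step 2: 260 μL + 6.4 mL = 6660 μL total → factor 6660/260 = 25.615
Step 3: 0.35 mL + 4.4 mL = 4.75 mL total → factor 4.75/0.35 = 13.571
Step 4: 35 μL brought to 10.4 mL → factor 10400/35 = 297.14
Step 5: v brought to 3700 μL → factor = 3700 μL/v
Step 6: 55 μL + 2.3 mL = 2355 μL total → factor 2355/55 = 42.818
Product of known-step factors = 5.3076 × 10^7
Overall factor = 2.40 mM / (7.94 × 10^-10 mM) = 3.0227 × 10^9
Step-5 factor = 3.0227 × 10^9 / 5.3076 × 10^7 = 56.949
v = 3700 μL / 56.949 = 65.0 μL

65.0 μL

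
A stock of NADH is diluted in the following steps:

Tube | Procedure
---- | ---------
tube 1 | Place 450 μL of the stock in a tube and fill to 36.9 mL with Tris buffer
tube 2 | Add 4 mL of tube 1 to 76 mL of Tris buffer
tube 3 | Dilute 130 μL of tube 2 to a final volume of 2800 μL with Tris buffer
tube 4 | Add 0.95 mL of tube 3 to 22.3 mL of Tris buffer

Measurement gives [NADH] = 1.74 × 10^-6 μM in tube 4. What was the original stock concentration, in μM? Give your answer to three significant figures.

Step 1: 450 μL brought to 36.9 mL → factor 36900/450 = 82
Step 2: 4 mL + 76 mL = 80 mL total → factor 80/4 = 20
Step 3: 130 μL brought to 2800 μL → factor 2800/130 = 21.538
Step 4: 0.95 mL + 22.3 mL = 23.25 mL total → factor 23.25/0.95 = 24.474
Overall dilution factor = 82 × 20 × 21.538 × 24.474 = 8.6449 × 10^5
Stock = 1.74 × 10^-6 μM × 8.6449 × 10^5 = 1.50 μM

1.50 μM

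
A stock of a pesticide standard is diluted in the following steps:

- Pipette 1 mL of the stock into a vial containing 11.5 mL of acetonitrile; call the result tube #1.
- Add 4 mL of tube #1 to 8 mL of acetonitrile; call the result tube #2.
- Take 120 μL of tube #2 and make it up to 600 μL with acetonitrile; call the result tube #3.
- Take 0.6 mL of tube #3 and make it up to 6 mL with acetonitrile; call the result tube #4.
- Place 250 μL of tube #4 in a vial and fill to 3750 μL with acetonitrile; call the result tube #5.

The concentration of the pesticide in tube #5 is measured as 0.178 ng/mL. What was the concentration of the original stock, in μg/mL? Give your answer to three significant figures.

Step 1: 1 mL + 11.5 mL = 12.5 mL total → factor 12.5/1 = 12.5
Step 2: 4 mL + 8 mL = 12 mL total → factor 12/4 = 3
Step 3: 120 μL brought to 600 μL → factor 600/120 = 5
Step 4: 0.6 mL brought to 6 mL → factor 6/0.6 = 10
Step 5: 250 μL brought to 3750 μL → factor 3750/250 = 15
Overall dilution factor = 12.5 × 3 × 5 × 10 × 15 = 28125
Stock = 0.178 ng/mL × 28125 = 5006 ng/mL = 5.01 μg/mL

5.01 μg/mL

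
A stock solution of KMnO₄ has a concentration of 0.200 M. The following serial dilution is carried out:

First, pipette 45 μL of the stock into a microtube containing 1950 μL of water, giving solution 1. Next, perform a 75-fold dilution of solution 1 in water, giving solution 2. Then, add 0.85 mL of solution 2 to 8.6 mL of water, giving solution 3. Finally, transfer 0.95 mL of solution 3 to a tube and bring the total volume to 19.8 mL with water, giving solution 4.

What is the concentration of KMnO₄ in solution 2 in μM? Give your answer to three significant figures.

60.2 μM

Step 1: 45 μL + 1950 μL = 1995 μL total → factor 1995/45 = 44.333
Step 2: 75-fold → factor 75
Dilution factor through solution 2 = 44.333 × 75 = 3325
[solution 2] = 0.200 M / 3325 = 6.015 × 10^-5 M = 60.2 μM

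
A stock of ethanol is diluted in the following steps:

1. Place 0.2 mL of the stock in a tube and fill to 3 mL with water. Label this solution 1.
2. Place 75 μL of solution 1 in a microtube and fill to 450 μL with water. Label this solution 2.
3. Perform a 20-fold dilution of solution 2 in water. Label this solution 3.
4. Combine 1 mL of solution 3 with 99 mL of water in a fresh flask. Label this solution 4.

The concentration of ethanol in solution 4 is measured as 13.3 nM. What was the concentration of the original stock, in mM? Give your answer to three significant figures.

Step 1: 0.2 mL brought to 3 mL → factor 3/0.2 = 15
Step 2: 75 μL brought to 450 μL → factor 450/75 = 6
Step 3: 20-fold → factor 20
Step 4: 1 mL + 99 mL = 100 mL total → factor 100/1 = 100
Overall dilution factor = 15 × 6 × 20 × 100 = 1.8 × 10^5
Stock = 13.3 nM × 1.8 × 10^5 = 2.394 × 10^6 nM = 2.39 mM

2.39 mM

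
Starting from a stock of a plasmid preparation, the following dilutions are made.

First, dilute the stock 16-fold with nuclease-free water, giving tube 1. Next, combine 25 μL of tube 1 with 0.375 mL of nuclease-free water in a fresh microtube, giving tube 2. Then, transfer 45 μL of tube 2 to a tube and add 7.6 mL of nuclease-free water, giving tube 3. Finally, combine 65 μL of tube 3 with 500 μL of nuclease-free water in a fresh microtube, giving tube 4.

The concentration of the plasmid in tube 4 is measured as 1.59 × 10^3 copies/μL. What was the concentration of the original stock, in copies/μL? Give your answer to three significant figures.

Step 1: 16-fold → factor 16
Step 2: 25 μL + 0.375 mL = 400 μL total → factor 400/25 = 16
Step 3: 45 μL + 7.6 mL = 7645 μL total → factor 7645/45 = 169.89
Step 4: 65 μL + 500 μL = 565 μL total → factor 565/65 = 8.6923
Overall dilution factor = 16 × 16 × 169.89 × 8.6923 = 3.7804 × 10^5
Stock = 1.59 × 10^3 copies/μL × 3.7804 × 10^5 = 6.01 × 10^8 copies/μL

6.01 × 10^8 copies/μL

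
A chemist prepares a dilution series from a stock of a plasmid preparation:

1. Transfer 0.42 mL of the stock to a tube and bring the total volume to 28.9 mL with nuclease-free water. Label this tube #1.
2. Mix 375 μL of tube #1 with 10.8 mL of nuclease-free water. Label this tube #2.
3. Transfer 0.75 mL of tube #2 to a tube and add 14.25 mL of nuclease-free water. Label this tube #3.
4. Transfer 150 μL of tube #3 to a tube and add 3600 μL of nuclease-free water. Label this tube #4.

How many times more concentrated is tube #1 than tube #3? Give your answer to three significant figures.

Step 1: 0.42 mL brought to 28.9 mL → factor 28.9/0.42 = 68.81
Step 2: 375 μL + 10.8 mL = 11175 μL total → factor 11175/375 = 29.8
Step 3: 0.75 mL + 14.25 mL = 15 mL total → factor 15/0.75 = 20
Dilution factor to tube #1 = 68.81; to tube #3 = 41010
[tube #1]/[tube #3] = (factor to tube #3)/(factor to tube #1) = 41010/68.81 = 596

596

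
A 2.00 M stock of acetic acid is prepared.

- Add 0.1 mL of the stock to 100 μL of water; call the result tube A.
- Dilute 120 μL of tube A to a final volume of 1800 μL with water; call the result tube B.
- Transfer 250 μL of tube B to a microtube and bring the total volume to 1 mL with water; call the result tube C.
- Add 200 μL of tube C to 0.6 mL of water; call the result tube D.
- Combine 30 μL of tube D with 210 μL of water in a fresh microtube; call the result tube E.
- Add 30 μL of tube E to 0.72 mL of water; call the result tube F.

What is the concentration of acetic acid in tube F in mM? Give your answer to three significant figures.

0.0208 mM

Step 1: 0.1 mL + 100 μL = 0.2 mL total → factor 0.2/0.1 = 2
Step 2: 120 μL brought to 1800 μL → factor 1800/120 = 15
Step 3: 250 μL brought to 1 mL → factor 1000/250 = 4
Step 4: 200 μL + 0.6 mL = 800 μL total → factor 800/200 = 4
Step 5: 30 μL + 210 μL = 240 μL total → factor 240/30 = 8
Step 6: 30 μL + 0.72 mL = 750 μL total → factor 750/30 = 25
Overall dilution factor = 2 × 15 × 4 × 4 × 8 × 25 = 96000
Final = 2.00 M / 96000 = 2.083 × 10^-5 M = 0.0208 mM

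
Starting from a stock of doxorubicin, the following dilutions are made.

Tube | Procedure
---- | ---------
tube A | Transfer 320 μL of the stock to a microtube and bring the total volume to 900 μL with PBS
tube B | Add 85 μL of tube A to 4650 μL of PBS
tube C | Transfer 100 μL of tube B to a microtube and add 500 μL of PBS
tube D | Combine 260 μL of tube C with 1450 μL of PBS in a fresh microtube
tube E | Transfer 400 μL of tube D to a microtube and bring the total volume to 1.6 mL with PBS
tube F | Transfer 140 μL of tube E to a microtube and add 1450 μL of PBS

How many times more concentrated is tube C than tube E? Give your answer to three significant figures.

26.3

Step 1: 320 μL brought to 900 μL → factor 900/320 = 2.8125
Step 2: 85 μL + 4650 μL = 4735 μL total → factor 4735/85 = 55.706
Step 3: 100 μL + 500 μL = 600 μL total → factor 600/100 = 6
Step 4: 260 μL + 1450 μL = 1710 μL total → factor 1710/260 = 6.5769
Step 5: 400 μL brought to 1.6 mL → factor 1600/400 = 4
Dilution factor to tube C = 940.04; to tube E = 24730
[tube C]/[tube E] = (factor to tube E)/(factor to tube C) = 24730/940.04 = 26.3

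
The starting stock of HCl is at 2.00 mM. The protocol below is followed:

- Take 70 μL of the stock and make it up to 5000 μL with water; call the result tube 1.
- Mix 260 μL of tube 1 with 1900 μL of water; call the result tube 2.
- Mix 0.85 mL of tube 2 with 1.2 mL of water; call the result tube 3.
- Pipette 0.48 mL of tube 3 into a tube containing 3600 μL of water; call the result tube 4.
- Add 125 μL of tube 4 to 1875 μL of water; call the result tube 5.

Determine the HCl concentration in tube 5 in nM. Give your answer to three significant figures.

Step 1: 70 μL brought to 5000 μL → factor 5000/70 = 71.429
Step 2: 260 μL + 1900 μL = 2160 μL total → factor 2160/260 = 8.3077
Step 3: 0.85 mL + 1.2 mL = 2.05 mL total → factor 2.05/0.85 = 2.4118
Step 4: 0.48 mL + 3600 μL = 4.08 mL total → factor 4.08/0.48 = 8.5
Step 5: 125 μL + 1875 μL = 2000 μL total → factor 2000/125 = 16
Overall dilution factor = 71.429 × 8.3077 × 2.4118 × 8.5 × 16 = 1.9464 × 10^5
Final = 2.00 mM / 1.9464 × 10^5 = 1.028 × 10^-5 mM = 10.3 nM

10.3 nM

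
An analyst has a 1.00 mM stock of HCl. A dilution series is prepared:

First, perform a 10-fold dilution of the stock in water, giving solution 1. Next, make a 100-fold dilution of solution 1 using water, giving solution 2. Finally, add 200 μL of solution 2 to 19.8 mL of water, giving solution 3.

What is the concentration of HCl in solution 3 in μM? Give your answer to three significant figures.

0.0100 μM

Step 1: 10-fold → factor 10
Step 2: 100-fold → factor 100
Step 3: 200 μL + 19.8 mL = 20000 μL total → factor 20000/200 = 100
Overall dilution factor = 10 × 100 × 100 = 1 × 10^5
Final = 1.00 mM / 1 × 10^5 = 1.000 × 10^-5 mM = 0.0100 μM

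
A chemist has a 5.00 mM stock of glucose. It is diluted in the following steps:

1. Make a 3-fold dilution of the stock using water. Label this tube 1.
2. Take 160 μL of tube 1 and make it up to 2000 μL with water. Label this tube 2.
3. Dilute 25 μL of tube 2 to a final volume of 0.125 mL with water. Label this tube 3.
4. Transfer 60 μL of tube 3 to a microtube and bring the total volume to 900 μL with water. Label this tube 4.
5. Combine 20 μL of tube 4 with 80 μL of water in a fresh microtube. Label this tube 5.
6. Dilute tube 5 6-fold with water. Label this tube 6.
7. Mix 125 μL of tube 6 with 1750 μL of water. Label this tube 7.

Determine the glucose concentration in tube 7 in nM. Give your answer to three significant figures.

Step 1: 3-fold → factor 3
Step 2: 160 μL brought to 2000 μL → factor 2000/160 = 12.5
Step 3: 25 μL brought to 0.125 mL → factor 125/25 = 5
Step 4: 60 μL brought to 900 μL → factor 900/60 = 15
Step 5: 20 μL + 80 μL = 100 μL total → factor 100/20 = 5
Step 6: 6-fold → factor 6
Step 7: 125 μL + 1750 μL = 1875 μL total → factor 1875/125 = 15
Overall dilution factor = 3 × 12.5 × 5 × 15 × 5 × 6 × 15 = 1.2656 × 10^6
Final = 5.00 mM / 1.2656 × 10^6 = 3.951 × 10^-6 mM = 3.95 nM

3.95 nM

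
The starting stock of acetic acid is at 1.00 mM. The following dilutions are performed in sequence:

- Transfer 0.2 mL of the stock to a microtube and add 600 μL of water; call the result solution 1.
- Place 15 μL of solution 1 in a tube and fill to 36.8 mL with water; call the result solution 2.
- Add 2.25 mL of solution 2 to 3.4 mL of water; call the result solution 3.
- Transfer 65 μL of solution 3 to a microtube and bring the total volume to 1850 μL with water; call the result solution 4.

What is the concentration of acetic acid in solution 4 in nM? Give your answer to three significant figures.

Step 1: 0.2 mL + 600 μL = 0.8 mL total → factor 0.8/0.2 = 4
Step 2: 15 μL brought to 36.8 mL → factor 36800/15 = 2453.3
Step 3: 2.25 mL + 3.4 mL = 5.65 mL total → factor 5.65/2.25 = 2.5111
Step 4: 65 μL brought to 1850 μL → factor 1850/65 = 28.462
Overall dilution factor = 4 × 2453.3 × 2.5111 × 28.462 = 7.0136 × 10^5
Final = 1.00 mM / 7.0136 × 10^5 = 1.426 × 10^-6 mM = 1.43 nM

1.43 nM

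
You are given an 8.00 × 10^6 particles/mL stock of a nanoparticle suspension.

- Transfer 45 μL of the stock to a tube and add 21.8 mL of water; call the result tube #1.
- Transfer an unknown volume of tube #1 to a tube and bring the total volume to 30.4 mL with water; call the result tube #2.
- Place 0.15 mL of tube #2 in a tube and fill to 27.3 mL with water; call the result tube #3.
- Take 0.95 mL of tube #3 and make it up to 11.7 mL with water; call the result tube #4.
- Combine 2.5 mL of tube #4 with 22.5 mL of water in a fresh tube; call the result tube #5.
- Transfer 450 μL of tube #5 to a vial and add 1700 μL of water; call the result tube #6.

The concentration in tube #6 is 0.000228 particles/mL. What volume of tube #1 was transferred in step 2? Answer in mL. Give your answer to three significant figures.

0.0450 mL

Step 1: 45 μL + 21.8 mL = 21845 μL total → factor 21845/45 = 485.44
Step 2: v brought to 30.4 mL → factor = 30.4 mL/v
Step 3: 0.15 mL brought to 27.3 mL → factor 27.3/0.15 = 182
Step 4: 0.95 mL brought to 11.7 mL → factor 11.7/0.95 = 12.316
Step 5: 2.5 mL + 22.5 mL = 25 mL total → factor 25/2.5 = 10
Step 6: 450 μL + 1700 μL = 2150 μL total → factor 2150/450 = 4.7778
Product of known-step factors = 5.1988 × 10^7
Overall factor = 8.00 × 10^6 particles/mL / (0.000228 particles/mL) = 3.5088 × 10^10
Step-2 factor = 3.5088 × 10^10 / 5.1988 × 10^7 = 674.93
v = 30.4 mL / 674.93 = 0.0450 mL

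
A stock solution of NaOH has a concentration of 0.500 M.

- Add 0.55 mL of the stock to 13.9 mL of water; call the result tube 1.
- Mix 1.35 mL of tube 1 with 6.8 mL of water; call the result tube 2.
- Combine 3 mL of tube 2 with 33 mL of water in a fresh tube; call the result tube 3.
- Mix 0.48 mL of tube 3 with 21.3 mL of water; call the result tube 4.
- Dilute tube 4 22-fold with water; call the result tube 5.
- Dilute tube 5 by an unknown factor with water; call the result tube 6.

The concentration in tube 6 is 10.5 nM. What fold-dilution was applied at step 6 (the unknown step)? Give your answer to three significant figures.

Step 1: 0.55 mL + 13.9 mL = 14.45 mL total → factor 14.45/0.55 = 26.273
Step 2: 1.35 mL + 6.8 mL = 8.15 mL total → factor 8.15/1.35 = 6.037
Step 3: 3 mL + 33 mL = 36 mL total → factor 36/3 = 12
Step 4: 0.48 mL + 21.3 mL = 21.78 mL total → factor 21.78/0.48 = 45.375
Step 5: 22-fold → factor 22
Step 6: unknown factor x
Product of known-step factors = 1.9 × 10^6
Overall factor = 0.500 M / (10.5 nM) = 4.7619 × 10^7
x = 4.7619 × 10^7 / 1.9 × 10^6 = 25.1

25.1-fold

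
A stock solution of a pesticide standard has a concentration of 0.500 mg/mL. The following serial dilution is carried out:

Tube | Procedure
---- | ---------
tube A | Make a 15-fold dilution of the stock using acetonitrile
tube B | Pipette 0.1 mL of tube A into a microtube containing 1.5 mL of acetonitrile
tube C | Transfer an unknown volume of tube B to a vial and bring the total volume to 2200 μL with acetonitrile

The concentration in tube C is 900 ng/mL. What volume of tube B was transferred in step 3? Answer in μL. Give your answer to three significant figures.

Step 1: 15-fold → factor 15
Step 2: 0.1 mL + 1.5 mL = 1.6 mL total → factor 1.6/0.1 = 16
Step 3: v brought to 2200 μL → factor = 2200 μL/v
Product of known-step factors = 240
Overall factor = 0.500 mg/mL / (900 ng/mL) = 555.56
Step-3 factor = 555.56 / 240 = 2.3148
v = 2200 μL / 2.3148 = 950 μL

950 μL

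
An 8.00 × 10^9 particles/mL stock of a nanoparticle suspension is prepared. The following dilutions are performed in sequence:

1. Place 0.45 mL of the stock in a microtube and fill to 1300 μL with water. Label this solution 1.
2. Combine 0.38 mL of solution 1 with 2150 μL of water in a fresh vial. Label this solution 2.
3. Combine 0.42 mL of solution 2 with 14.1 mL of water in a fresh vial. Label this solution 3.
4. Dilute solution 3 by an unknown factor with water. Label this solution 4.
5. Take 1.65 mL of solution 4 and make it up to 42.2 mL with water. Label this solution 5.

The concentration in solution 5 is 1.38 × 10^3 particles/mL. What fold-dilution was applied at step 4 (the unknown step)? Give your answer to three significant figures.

341-fold

Step 1: 0.45 mL brought to 1300 μL → factor 1.3/0.45 = 2.8889
Step 2: 0.38 mL + 2150 μL = 2.53 mL total → factor 2.53/0.38 = 6.6579
Step 3: 0.42 mL + 14.1 mL = 14.52 mL total → factor 14.52/0.42 = 34.571
Step 4: unknown factor x
Step 5: 1.65 mL brought to 42.2 mL → factor 42.2/1.65 = 25.576
Product of known-step factors = 17006
Overall factor = 8.00 × 10^9 particles/mL / (1.38 × 10^3 particles/mL) = 5.7971 × 10^6
x = 5.7971 × 10^6 / 17006 = 341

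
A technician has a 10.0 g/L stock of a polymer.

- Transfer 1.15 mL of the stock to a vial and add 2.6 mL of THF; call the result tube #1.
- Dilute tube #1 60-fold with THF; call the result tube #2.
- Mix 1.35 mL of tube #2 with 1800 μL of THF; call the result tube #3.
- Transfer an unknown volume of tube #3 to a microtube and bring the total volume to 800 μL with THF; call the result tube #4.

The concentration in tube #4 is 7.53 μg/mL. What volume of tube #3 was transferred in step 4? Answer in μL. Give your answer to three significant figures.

275 μL

Step 1: 1.15 mL + 2.6 mL = 3.75 mL total → factor 3.75/1.15 = 3.2609
Step 2: 60-fold → factor 60
Step 3: 1.35 mL + 1800 μL = 3.15 mL total → factor 3.15/1.35 = 2.3333
Step 4: v brought to 800 μL → factor = 800 μL/v
Product of known-step factors = 456.52
Overall factor = 10.0 g/L / (7.53 μg/mL) = 1328
Step-4 factor = 1328 / 456.52 = 2.909
v = 800 μL / 2.909 = 275 μL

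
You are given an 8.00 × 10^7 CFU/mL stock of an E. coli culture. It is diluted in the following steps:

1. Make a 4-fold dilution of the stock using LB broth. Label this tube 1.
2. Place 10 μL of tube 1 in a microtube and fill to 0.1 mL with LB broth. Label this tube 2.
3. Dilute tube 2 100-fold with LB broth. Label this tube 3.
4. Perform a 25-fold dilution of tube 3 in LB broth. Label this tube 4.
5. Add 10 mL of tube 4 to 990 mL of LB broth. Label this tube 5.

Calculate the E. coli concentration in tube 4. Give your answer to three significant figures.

Step 1: 4-fold → factor 4
Step 2: 10 μL brought to 0.1 mL → factor 100/10 = 10
Step 3: 100-fold → factor 100
Step 4: 25-fold → factor 25
Dilution factor through tube 4 = 4 × 10 × 100 × 25 = 1 × 10^5
[tube 4] = 8.00 × 10^7 CFU/mL / 1 × 10^5 = 800 CFU/mL

800 CFU/mL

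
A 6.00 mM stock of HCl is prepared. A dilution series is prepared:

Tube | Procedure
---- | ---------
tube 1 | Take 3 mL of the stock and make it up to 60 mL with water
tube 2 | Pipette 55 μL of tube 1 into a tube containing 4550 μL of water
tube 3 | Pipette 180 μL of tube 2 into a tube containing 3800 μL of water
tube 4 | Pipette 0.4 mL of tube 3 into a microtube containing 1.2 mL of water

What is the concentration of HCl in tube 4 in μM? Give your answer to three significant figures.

Step 1: 3 mL brought to 60 mL → factor 60/3 = 20
Step 2: 55 μL + 4550 μL = 4605 μL total → factor 4605/55 = 83.727
Step 3: 180 μL + 3800 μL = 3980 μL total → factor 3980/180 = 22.111
Step 4: 0.4 mL + 1.2 mL = 1.6 mL total → factor 1.6/0.4 = 4
Overall dilution factor = 20 × 83.727 × 22.111 × 4 = 1.481 × 10^5
Final = 6.00 mM / 1.481 × 10^5 = 4.051 × 10^-5 mM = 0.0405 μM

0.0405 μM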